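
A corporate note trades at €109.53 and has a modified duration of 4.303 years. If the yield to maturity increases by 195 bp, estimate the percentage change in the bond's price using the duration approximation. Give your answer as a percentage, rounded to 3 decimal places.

Duration approximation: ΔP/P ≈ -D_mod · Δy = -4.303 × (+0.0195) = -0.0839085.
As a percentage: -8.39085%.

-8.391%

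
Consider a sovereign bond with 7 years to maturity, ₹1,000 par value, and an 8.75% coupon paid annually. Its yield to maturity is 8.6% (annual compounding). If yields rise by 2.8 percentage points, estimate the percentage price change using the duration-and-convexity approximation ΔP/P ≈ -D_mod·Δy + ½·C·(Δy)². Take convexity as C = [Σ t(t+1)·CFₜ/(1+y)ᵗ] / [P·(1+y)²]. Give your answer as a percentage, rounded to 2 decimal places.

-12.90%

With y = 0.086:
  t   CF        PV=CF/(1+0.086)^t    t·PV        t(t+1)·PV
  1        87.50        80.5709        80.5709         161.1418
  2        87.50        74.1905       148.3810         445.1431
  3        87.50        68.3154       204.9462         819.7847
  4        87.50        62.9055       251.6221       1,258.1104
  5        87.50        57.9241       289.6203       1,737.7215
  6        87.50        53.3371       320.0224       2,240.1567
  7     1,087.50       610.4084     4,272.8587      34,182.8694
  Σ                  1,007.6518     5,568.0215      40,844.9276
P = 1,007.6518; D_Mac = 5.52574 yrs; D_mod = 5.08816 yrs; C = 34.36909.
Duration effect: -5.08816 × (+0.028) = -0.142468
Convexity effect: 0.5 × 34.36909 × (0.028)² = +0.0134727
ΔP/P ≈ -0.142468 + 0.0134727 = -0.128996 = -12.8996%.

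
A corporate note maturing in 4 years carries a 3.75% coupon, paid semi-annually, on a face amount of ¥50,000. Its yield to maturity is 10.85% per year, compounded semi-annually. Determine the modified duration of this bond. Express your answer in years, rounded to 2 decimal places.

3.52 years

Periodic yield y = 0.05425. First find Macaulay duration:
  t   CF        PV=CF/(1+0.05425)^t    t·PV
  1       937.50       889.2578       889.2578
  2       937.50       843.4980     1,686.9960
  3       937.50       800.0930     2,400.2789
  4       937.50       758.9215     3,035.6859
  5       937.50       719.8686     3,599.3430
  6       937.50       682.8253     4,096.9519
  7       937.50       647.6882     4,533.8176
  8    50,937.50    33,380.1857   267,041.4857
  Σ                 38,722.3381   287,283.8168
P = 38,722.3381; Macaulay duration = 287,283.8168 / 38,722.3381 = 7.41907 half-year periods = 3.70954 years.
Modified duration = D_Mac / (1 + y) = 3.70954 / 1.05425 = 3.51865 years.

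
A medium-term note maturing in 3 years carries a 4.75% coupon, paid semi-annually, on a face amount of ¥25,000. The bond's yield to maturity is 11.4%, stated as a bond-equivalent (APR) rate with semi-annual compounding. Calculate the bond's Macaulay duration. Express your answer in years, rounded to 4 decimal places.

2.8121 years

Periodic yield y = 0.057. Discount each cash flow and weight by its period:
  t   CF        PV=CF/(1+0.057)^t    t·PV
  1       593.75       561.7313       561.7313
  2       593.75       531.4393     1,062.8786
  3       593.75       502.7808     1,508.3423
  4       593.75       475.6677     1,902.6709
  5       593.75       450.0168     2,250.0838
  6    25,593.75    18,352.0253   110,112.1519
  Σ                 20,873.6611   117,397.8587
Price P = Σ PV = 20,873.6611.
Macaulay duration = Σ(t·PV) / P = 117,397.8587 / 20,873.6611 = 5.62421 half-year periods.
In years: 5.62421 / 2 = 2.81211 years.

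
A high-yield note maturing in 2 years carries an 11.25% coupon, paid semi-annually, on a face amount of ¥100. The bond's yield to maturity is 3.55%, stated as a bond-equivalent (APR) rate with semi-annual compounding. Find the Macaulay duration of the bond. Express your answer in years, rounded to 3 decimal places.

1.857 years

Periodic yield y = 0.01775. Discount each cash flow and weight by its period:
  t   CF        PV=CF/(1+0.01775)^t    t·PV
  1        5.625         5.5269         5.5269
  2        5.625         5.4305        10.8610
  3        5.625         5.3358        16.0074
  4      105.625        98.4470       393.7878
  Σ                    114.7402       426.1831
Price P = Σ PV = 114.7402.
Macaulay duration = Σ(t·PV) / P = 426.1831 / 114.7402 = 3.71433 half-year periods.
In years: 3.71433 / 2 = 1.85717 years.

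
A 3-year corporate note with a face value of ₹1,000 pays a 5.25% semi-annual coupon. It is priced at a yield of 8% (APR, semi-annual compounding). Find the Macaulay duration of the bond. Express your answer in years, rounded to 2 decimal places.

2.81 years

Periodic yield y = 0.04. Discount each cash flow and weight by its period:
  t   CF        PV=CF/(1+0.04)^t    t·PV
  1        26.25        25.2404        25.2404
  2        26.25        24.2696        48.5392
  3        26.25        23.3362        70.0085
  4        26.25        22.4386        89.7544
  5        26.25        21.5756       107.8779
  6     1,026.25       811.0603     4,866.3617
  Σ                    927.9206     5,207.7821
Price P = Σ PV = 927.9206.
Macaulay duration = Σ(t·PV) / P = 5,207.7821 / 927.9206 = 5.61231 half-year periods.
In years: 5.61231 / 2 = 2.80616 years.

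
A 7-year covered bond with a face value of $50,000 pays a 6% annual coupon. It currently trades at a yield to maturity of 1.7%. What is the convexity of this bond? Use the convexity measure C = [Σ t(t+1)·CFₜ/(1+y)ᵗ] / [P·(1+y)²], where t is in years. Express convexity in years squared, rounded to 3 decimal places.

With y = 0.017:
  t   CF        PV=CF/(1+0.017)^t    t·PV        t(t+1)·PV
  1     3,000.00     2,949.8525     2,949.8525       5,899.7050
  2     3,000.00     2,900.5433     5,801.0865      17,403.2596
  3     3,000.00     2,852.0583     8,556.1748      34,224.6994
  4     3,000.00     2,804.3838    11,217.5350      56,087.6751
  5     3,000.00     2,757.5062    13,787.5308      82,725.1846
  6     3,000.00     2,711.4121    16,268.4729     113,879.3101
  7    53,000.00    47,100.8993   329,706.2950   2,637,650.3603
  Σ                 64,076.6554   388,286.9476   2,947,870.1942
P = 64,076.6554.
Convexity = Σ t(t+1)·PV / [P·(1+y)²] = 2,947,870.1942 / (64,076.6554 × 1.034289) = 44.48019.

44.480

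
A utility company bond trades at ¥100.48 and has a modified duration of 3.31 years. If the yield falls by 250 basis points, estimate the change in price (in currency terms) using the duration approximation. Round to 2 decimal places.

+¥8.31

Duration approximation: ΔP/P ≈ -D_mod · Δy = -3.31 × (-0.025) = +0.082750.
ΔP ≈ 100.48 × (+0.082750) = +8.31472.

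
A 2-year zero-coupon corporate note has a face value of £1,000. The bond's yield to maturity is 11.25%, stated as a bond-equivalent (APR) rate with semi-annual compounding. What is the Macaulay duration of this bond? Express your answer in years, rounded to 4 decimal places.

2.0000 years

A zero-coupon bond has a single cash flow at maturity, so its Macaulay duration equals its maturity: 2 years.
(Equivalently: 4 semi-annual periods ÷ 2 = 2 years.)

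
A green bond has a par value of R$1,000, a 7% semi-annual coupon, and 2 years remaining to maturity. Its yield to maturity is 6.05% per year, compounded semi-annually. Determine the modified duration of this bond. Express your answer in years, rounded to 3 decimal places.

1.846 years

Periodic yield y = 0.03025. First find Macaulay duration:
  t   CF        PV=CF/(1+0.03025)^t    t·PV
  1        35.00        33.9723        33.9723
  2        35.00        32.9748        65.9497
  3        35.00        32.0066        96.0199
  4     1,035.00       918.6918     3,674.7673
  Σ                  1,017.6457     3,870.7093
P = 1,017.6457; Macaulay duration = 3,870.7093 / 1,017.6457 = 3.80359 half-year periods = 1.90180 years.
Modified duration = D_Mac / (1 + y) = 1.90180 / 1.03025 = 1.84596 years.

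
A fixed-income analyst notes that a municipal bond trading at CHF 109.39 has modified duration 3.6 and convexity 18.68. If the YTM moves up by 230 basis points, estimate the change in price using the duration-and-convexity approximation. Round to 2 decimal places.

Duration effect: -D_mod·Δy = -3.6 × (+0.023) = -0.082800
Convexity effect: ½·C·(Δy)² = 0.5 × 18.68 × (0.023)² = +0.00494086
ΔP/P ≈ -0.082800 + 0.00494086 = -0.07785914
ΔP ≈ 109.39 × (-0.07785914) = -8.5170113246.

-CHF 8.52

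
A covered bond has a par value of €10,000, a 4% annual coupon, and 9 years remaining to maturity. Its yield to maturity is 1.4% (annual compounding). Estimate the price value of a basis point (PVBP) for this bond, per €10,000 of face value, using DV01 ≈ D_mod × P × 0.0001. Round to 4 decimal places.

€9.4581

Periodic yield y = 0.014.
  t   CF        PV=CF/(1+0.014)^t    t·PV
  1       400.00       394.4773       394.4773
  2       400.00       389.0309       778.0618
  3       400.00       383.6597     1,150.9790
  4       400.00       378.3626     1,513.4503
  5       400.00       373.1386     1,865.6932
  6       400.00       367.9868     2,207.9209
  7       400.00       362.9061     2,540.3429
  8       400.00       357.8956     2,863.1647
  9    10,400.00     9,176.8101    82,591.2908
  Σ                 12,184.2677    95,905.3809
P = 12,184.2677; D_Mac = 7.87125 yrs; D_mod = 7.76257 yrs.
DV01 ≈ 7.76257 × 12,184.2677 × 0.0001 = 9.458124.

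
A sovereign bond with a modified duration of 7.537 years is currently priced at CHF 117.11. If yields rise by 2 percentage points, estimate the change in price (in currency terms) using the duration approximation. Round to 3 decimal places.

Duration approximation: ΔP/P ≈ -D_mod · Δy = -7.537 × (+0.02) = -0.150740.
ΔP ≈ 117.11 × (-0.150740) = -17.6531614.

-CHF 17.653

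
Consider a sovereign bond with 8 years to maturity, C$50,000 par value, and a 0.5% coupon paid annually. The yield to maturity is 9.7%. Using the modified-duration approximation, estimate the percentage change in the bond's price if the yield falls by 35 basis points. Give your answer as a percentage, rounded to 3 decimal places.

Periodic yield y = 0.097. Modified duration first:
  t   CF        PV=CF/(1+0.097)^t    t·PV
  1       250.00       227.8943       227.8943
  2       250.00       207.7432       415.4863
  3       250.00       189.3739       568.1217
  4       250.00       172.6289       690.5156
  5       250.00       157.3645       786.8227
  6       250.00       143.4499       860.6994
  7       250.00       130.7656       915.3594
  8    50,250.00    23,959.7921   191,678.3369
  Σ                 25,189.0124   196,143.2363
P = 25,189.0124; D_Mac = 7.78686 yrs; D_mod = 7.78686/(1+0.097) = 7.09832 yrs.
ΔP/P ≈ -D_mod · Δy = -7.09832 × (-0.0035) = +0.024844 = +2.4844%.

+2.484%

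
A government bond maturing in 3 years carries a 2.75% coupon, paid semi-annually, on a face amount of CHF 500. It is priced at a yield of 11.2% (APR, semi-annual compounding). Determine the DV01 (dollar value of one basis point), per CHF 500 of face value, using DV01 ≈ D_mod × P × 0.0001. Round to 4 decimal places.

Periodic yield y = 0.056.
  t   CF        PV=CF/(1+0.056)^t    t·PV
  1        6.875         6.5104         6.5104
  2        6.875         6.1652        12.3303
  3        6.875         5.8382        17.5147
  4        6.875         5.5286        22.1145
  5        6.875         5.2354        26.1772
  6      506.875       365.5252     2,193.1514
  Σ                    394.8031     2,277.7985
P = 394.8031; D_Mac = 5.76945 half-year periods = 2.88473 yrs; D_mod = 2.73175 yrs.
DV01 ≈ 2.73175 × 394.8031 × 0.0001 = 0.107850.

CHF 0.1079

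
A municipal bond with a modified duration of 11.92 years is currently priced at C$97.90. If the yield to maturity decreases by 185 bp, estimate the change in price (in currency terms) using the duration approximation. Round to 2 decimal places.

Duration approximation: ΔP/P ≈ -D_mod · Δy = -11.92 × (-0.0185) = +0.220520.
ΔP ≈ 97.90 × (+0.220520) = +21.588908.

+C$21.59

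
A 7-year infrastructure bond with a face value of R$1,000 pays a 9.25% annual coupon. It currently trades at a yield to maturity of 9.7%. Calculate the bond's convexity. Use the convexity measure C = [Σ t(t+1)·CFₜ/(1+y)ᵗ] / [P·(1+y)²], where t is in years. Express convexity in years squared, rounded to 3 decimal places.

32.908

With y = 0.097:
  t   CF        PV=CF/(1+0.097)^t    t·PV        t(t+1)·PV
  1        92.50        84.3209        84.3209         168.6418
  2        92.50        76.8650       153.7299         461.1898
  3        92.50        70.0683       210.2050         840.8201
  4        92.50        63.8727       255.4908       1,277.4538
  5        92.50        58.2249       291.1244       1,746.7464
  6        92.50        53.0765       318.4588       2,229.2114
  7     1,092.50       571.4458     4,000.1207      32,000.9654
  Σ                    977.8740     5,313.4505      38,725.0287
P = 977.8740.
Convexity = Σ t(t+1)·PV / [P·(1+y)²] = 38,725.0287 / (977.8740 × 1.203409) = 32.90755.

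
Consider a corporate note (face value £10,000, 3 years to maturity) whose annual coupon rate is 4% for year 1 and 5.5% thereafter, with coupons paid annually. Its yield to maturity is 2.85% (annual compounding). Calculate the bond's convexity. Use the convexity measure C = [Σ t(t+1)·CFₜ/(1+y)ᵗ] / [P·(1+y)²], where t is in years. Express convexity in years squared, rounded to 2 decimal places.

10.72

With y = 0.0285:
  t   CF        PV=CF/(1+0.0285)^t    t·PV        t(t+1)·PV
  1       400.00       388.9159       388.9159         777.8318
  2       550.00       519.9410     1,039.8821       3,119.6462
  3    10,550.00     9,697.0486    29,091.1458     116,364.5830
  Σ                 10,605.9055    30,519.9437     120,262.0610
P = 10,605.9055.
Convexity = Σ t(t+1)·PV / [P·(1+y)²] = 120,262.0610 / (10,605.9055 × 1.057812) = 10.71944.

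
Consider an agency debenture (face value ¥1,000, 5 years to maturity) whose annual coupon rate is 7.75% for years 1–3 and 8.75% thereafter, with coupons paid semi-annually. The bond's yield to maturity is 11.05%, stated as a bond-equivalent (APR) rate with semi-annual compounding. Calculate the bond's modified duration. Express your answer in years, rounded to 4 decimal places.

3.9588 years

Periodic yield y = 0.05525. First find Macaulay duration:
  t   CF        PV=CF/(1+0.05525)^t    t·PV
  1        38.75        36.7212        36.7212
  2        38.75        34.7985        69.5971
  3        38.75        32.9766        98.9297
  4        38.75        31.2500       125.0001
  5        38.75        29.6139       148.0693
  6        38.75        28.0634       168.3801
  7        43.75        30.0255       210.1786
  8        43.75        28.4535       227.6277
  9        43.75        26.9637       242.6735
  10    1,043.75       609.5971     6,095.9708
  Σ                    888.4633     7,423.1481
P = 888.4633; Macaulay duration = 7,423.1481 / 888.4633 = 8.35504 half-year periods = 4.17752 years.
Modified duration = D_Mac / (1 + y) = 4.17752 / 1.05525 = 3.95880 years.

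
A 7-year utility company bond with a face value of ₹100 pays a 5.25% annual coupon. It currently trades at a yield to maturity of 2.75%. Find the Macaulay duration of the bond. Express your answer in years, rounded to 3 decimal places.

Periodic yield y = 0.0275. Discount each cash flow and weight by its year:
  t   CF        PV=CF/(1+0.0275)^t    t·PV
  1         5.25         5.1095         5.1095
  2         5.25         4.9727         9.9455
  3         5.25         4.8396        14.5189
  4         5.25         4.7101        18.8405
  5         5.25         4.5841        22.9203
  6         5.25         4.4614        26.7682
  7       105.25        87.0461       609.3227
  Σ                    115.7235       707.4256
Price P = Σ PV = 115.7235.
Macaulay duration = Σ(t·PV) / P = 707.4256 / 115.7235 = 6.11307 years.

6.113 years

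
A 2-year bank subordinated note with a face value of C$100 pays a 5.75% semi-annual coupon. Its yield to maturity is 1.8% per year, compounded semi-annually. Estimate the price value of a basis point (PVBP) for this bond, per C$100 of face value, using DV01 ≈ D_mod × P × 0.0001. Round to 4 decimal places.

Periodic yield y = 0.009.
  t   CF        PV=CF/(1+0.009)^t    t·PV
  1        2.875         2.8494         2.8494
  2        2.875         2.8239         5.6479
  3        2.875         2.7988         8.3963
  4      102.875        99.2534       397.0134
  Σ                    107.7254       413.9069
P = 107.7254; D_Mac = 3.84224 half-year periods = 1.92112 yrs; D_mod = 1.90398 yrs.
DV01 ≈ 1.90398 × 107.7254 × 0.0001 = 0.020511.

C$0.0205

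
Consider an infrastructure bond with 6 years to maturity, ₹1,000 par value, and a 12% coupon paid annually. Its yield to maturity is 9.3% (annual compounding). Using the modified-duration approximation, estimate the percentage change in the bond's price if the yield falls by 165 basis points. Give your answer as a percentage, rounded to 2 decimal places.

+7.07%

Periodic yield y = 0.093. Modified duration first:
  t   CF        PV=CF/(1+0.093)^t    t·PV
  1       120.00       109.7896       109.7896
  2       120.00       100.4479       200.8958
  3       120.00        91.9011       275.7033
  4       120.00        84.0815       336.3261
  5       120.00        76.9273       384.6365
  6     1,120.00       656.8967     3,941.3799
  Σ                  1,120.0441     5,248.7312
P = 1,120.0441; D_Mac = 4.68618 yrs; D_mod = 4.68618/(1+0.093) = 4.28745 yrs.
ΔP/P ≈ -D_mod · Δy = -4.28745 × (-0.0165) = +0.070743 = +7.0743%.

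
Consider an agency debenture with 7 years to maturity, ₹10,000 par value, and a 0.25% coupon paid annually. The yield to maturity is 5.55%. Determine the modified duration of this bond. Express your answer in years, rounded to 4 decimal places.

Periodic yield y = 0.0555. First find Macaulay duration:
  t   CF        PV=CF/(1+0.0555)^t    t·PV
  1        25.00        23.6855        23.6855
  2        25.00        22.4400        44.8801
  3        25.00        21.2601        63.7803
  4        25.00        20.1422        80.5688
  5        25.00        19.0831        95.4155
  6        25.00        18.0797       108.4780
  7    10,025.00     6,868.7343    48,081.1402
  Σ                  6,993.4249    48,497.9483
P = 6,993.4249; Macaulay duration = 48,497.9483 / 6,993.4249 = 6.93479 years.
Modified duration = D_Mac / (1 + y) = 6.93479 / 1.0555 = 6.57015 years.

6.5701 years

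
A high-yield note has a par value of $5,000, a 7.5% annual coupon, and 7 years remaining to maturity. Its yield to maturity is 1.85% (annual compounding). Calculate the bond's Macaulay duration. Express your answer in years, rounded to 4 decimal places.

5.9030 years

Periodic yield y = 0.0185. Discount each cash flow and weight by its year:
  t   CF        PV=CF/(1+0.0185)^t    t·PV
  1       375.00       368.1885       368.1885
  2       375.00       361.5007       723.0015
  3       375.00       354.9345     1,064.8034
  4       375.00       348.4874     1,393.9498
  5       375.00       342.1575     1,710.7876
  6       375.00       335.9426     2,015.6555
  7     5,375.00     4,727.7144    33,094.0010
  Σ                  6,838.9257    40,370.3873
Price P = Σ PV = 6,838.9257.
Macaulay duration = Σ(t·PV) / P = 40,370.3873 / 6,838.9257 = 5.90303 years.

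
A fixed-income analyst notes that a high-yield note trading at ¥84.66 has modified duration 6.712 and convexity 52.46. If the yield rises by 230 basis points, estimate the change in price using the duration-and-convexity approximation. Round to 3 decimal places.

-¥11.895

Duration effect: -D_mod·Δy = -6.712 × (+0.023) = -0.154376
Convexity effect: ½·C·(Δy)² = 0.5 × 52.46 × (0.023)² = +0.01387567
ΔP/P ≈ -0.154376 + 0.01387567 = -0.14050033
ΔP ≈ 84.66 × (-0.14050033) = -11.8947579378.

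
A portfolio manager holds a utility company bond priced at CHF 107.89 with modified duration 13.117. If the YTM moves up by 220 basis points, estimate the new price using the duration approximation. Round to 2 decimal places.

CHF 76.76

Duration approximation: ΔP/P ≈ -D_mod · Δy = -13.117 × (+0.022) = -0.288574.
New price ≈ 107.89 × (1 - 0.288574) = 76.75575114.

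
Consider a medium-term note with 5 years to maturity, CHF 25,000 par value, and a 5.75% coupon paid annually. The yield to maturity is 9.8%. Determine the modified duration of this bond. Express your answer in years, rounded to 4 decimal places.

4.0379 years

Periodic yield y = 0.098. First find Macaulay duration:
  t   CF        PV=CF/(1+0.098)^t    t·PV
  1     1,437.50     1,309.1985     1,309.1985
  2     1,437.50     1,192.3484     2,384.6968
  3     1,437.50     1,085.9275     3,257.7825
  4     1,437.50       989.0050     3,956.0201
  5    26,437.50    16,565.6577    82,828.2887
  Σ                 21,142.1372    93,735.9866
P = 21,142.1372; Macaulay duration = 93,735.9866 / 21,142.1372 = 4.43361 years.
Modified duration = D_Mac / (1 + y) = 4.43361 / 1.098 = 4.03790 years.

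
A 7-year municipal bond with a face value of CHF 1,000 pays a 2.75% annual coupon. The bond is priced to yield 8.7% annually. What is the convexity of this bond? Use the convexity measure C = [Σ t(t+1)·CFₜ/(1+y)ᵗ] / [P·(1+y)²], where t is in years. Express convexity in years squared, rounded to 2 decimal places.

41.47

With y = 0.087:
  t   CF        PV=CF/(1+0.087)^t    t·PV        t(t+1)·PV
  1        27.50        25.2990        25.2990          50.5980
  2        27.50        23.2741        46.5483         139.6448
  3        27.50        21.4114        64.2341         256.9362
  4        27.50        19.6977        78.7906         393.9531
  5        27.50        18.1211        90.6056         543.6335
  6        27.50        16.6708       100.0246         700.1720
  7     1,027.50       573.0269     4,011.1884      32,089.5073
  Σ                    697.5009     4,416.6905      34,174.4449
P = 697.5009.
Convexity = Σ t(t+1)·PV / [P·(1+y)²] = 34,174.4449 / (697.5009 × 1.181569) = 41.46652.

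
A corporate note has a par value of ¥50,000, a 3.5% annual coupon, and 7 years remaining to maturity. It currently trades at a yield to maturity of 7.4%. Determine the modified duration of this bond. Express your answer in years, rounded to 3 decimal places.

5.800 years

Periodic yield y = 0.074. First find Macaulay duration:
  t   CF        PV=CF/(1+0.074)^t    t·PV
  1     1,750.00     1,629.4227     1,629.4227
  2     1,750.00     1,517.1534     3,034.3067
  3     1,750.00     1,412.6195     4,237.8586
  4     1,750.00     1,315.2882     5,261.1528
  5     1,750.00     1,224.6631     6,123.3156
  6     1,750.00     1,140.2822     6,841.6934
  7    51,750.00    31,396.4384   219,775.0688
  Σ                 39,635.8676   246,902.8187
P = 39,635.8676; Macaulay duration = 246,902.8187 / 39,635.8676 = 6.22928 years.
Modified duration = D_Mac / (1 + y) = 6.22928 / 1.074 = 5.80007 years.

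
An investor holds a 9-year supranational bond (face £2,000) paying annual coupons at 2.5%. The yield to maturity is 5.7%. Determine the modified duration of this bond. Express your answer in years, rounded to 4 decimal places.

7.6013 years

Periodic yield y = 0.057. First find Macaulay duration:
  t   CF        PV=CF/(1+0.057)^t    t·PV
  1        50.00        47.3037        47.3037
  2        50.00        44.7528        89.5056
  3        50.00        42.3394       127.0183
  4        50.00        40.0562       160.2249
  5        50.00        37.8961       189.4807
  6        50.00        35.8526       215.1153
  7        50.00        33.9192       237.4341
  8        50.00        32.0900       256.7202
  9     2,050.00     1,244.7409    11,202.6685
  Σ                  1,558.9510    12,525.4714
P = 1,558.9510; Macaulay duration = 12,525.4714 / 1,558.9510 = 8.03455 years.
Modified duration = D_Mac / (1 + y) = 8.03455 / 1.057 = 7.60128 years.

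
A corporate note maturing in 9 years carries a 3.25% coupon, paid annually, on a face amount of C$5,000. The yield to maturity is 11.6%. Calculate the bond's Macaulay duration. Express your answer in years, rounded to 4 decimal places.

Periodic yield y = 0.116. Discount each cash flow and weight by its year:
  t   CF        PV=CF/(1+0.116)^t    t·PV
  1       162.50       145.6093       145.6093
  2       162.50       130.4743       260.9486
  3       162.50       116.9125       350.7374
  4       162.50       104.7603       419.0411
  5       162.50        93.8712       469.3560
  6       162.50        84.1140       504.6839
  7       162.50        75.3710       527.5967
  8       162.50        67.5367       540.2936
  9     5,162.50     1,922.5707    17,303.1361
  Σ                  2,741.2198    20,521.4026
Price P = Σ PV = 2,741.2198.
Macaulay duration = Σ(t·PV) / P = 20,521.4026 / 2,741.2198 = 7.48623 years.

7.4862 years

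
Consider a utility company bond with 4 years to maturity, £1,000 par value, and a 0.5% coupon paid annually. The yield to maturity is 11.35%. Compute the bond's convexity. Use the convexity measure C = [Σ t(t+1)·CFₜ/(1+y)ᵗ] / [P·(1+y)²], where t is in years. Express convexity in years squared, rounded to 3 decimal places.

With y = 0.1135:
  t   CF        PV=CF/(1+0.1135)^t    t·PV        t(t+1)·PV
  1         5.00         4.4903         4.4903           8.9807
  2         5.00         4.0326         8.0653          24.1958
  3         5.00         3.6216        10.8648          43.4591
  4     1,005.00       653.7402     2,614.9607      13,074.8035
  Σ                    665.8848     2,638.3811      13,151.4392
P = 665.8848.
Convexity = Σ t(t+1)·PV / [P·(1+y)²] = 13,151.4392 / (665.8848 × 1.239882) = 15.92919.

15.929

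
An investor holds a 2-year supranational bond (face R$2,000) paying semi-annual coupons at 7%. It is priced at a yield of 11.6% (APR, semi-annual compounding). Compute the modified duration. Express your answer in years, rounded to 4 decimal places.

1.7921 years

Periodic yield y = 0.058. First find Macaulay duration:
  t   CF        PV=CF/(1+0.058)^t    t·PV
  1        70.00        66.1626        66.1626
  2        70.00        62.5355       125.0710
  3        70.00        59.1073       177.3219
  4     2,070.00     1,652.0671     6,608.2683
  Σ                  1,839.8724     6,976.8237
P = 1,839.8724; Macaulay duration = 6,976.8237 / 1,839.8724 = 3.79201 half-year periods = 1.89601 years.
Modified duration = D_Mac / (1 + y) = 1.89601 / 1.058 = 1.79207 years.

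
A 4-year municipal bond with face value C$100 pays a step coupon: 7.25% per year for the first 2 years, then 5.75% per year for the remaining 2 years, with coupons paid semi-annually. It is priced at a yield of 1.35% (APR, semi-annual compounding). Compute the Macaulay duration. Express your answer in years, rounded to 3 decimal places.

Periodic yield y = 0.00675. Discount each cash flow and weight by its period:
  t   CF        PV=CF/(1+0.00675)^t    t·PV
  1        3.625         3.6007         3.6007
  2        3.625         3.5766         7.1531
  3        3.625         3.5526        10.6577
  4        3.625         3.5288        14.1150
  5        2.875         2.7799        13.8995
  6        2.875         2.7613        16.5676
  7        2.875         2.7428        19.1993
  8      102.875        97.4848       779.8781
  Σ                    120.0273       865.0710
Price P = Σ PV = 120.0273.
Macaulay duration = Σ(t·PV) / P = 865.0710 / 120.0273 = 7.20729 half-year periods.
In years: 7.20729 / 2 = 3.60364 years.

3.604 years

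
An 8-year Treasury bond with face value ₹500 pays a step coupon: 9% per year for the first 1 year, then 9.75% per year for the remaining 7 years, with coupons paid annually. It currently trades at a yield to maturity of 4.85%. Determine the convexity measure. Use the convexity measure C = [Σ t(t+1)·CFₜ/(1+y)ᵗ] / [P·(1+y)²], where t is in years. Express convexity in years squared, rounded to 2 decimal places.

46.29

With y = 0.0485:
  t   CF        PV=CF/(1+0.0485)^t    t·PV        t(t+1)·PV
  1        45.00        42.9185        42.9185          85.8369
  2        48.75        44.3443        88.6886         266.0658
  3        48.75        42.2931       126.8792         507.5170
  4        48.75        40.3367       161.3470         806.7350
  5        48.75        38.4709       192.3545       1,154.1273
  6        48.75        36.6914       220.1483       1,541.0378
  7        48.75        34.9942       244.9591       1,959.6730
  8       548.75       375.6878     3,005.5021      27,049.5193
  Σ                    655.7368     4,082.7973      33,370.5120
P = 655.7368.
Convexity = Σ t(t+1)·PV / [P·(1+y)²] = 33,370.5120 / (655.7368 × 1.099352) = 46.29099.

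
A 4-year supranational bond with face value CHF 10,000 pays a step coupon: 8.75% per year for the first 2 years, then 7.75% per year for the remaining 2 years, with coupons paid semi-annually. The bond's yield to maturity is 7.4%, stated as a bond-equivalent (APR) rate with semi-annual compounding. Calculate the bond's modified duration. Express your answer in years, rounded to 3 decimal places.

3.354 years

Periodic yield y = 0.037. First find Macaulay duration:
  t   CF        PV=CF/(1+0.037)^t    t·PV
  1       437.50       421.8901       421.8901
  2       437.50       406.8371       813.6742
  3       437.50       392.3212     1,176.9636
  4       437.50       378.3232     1,513.2930
  5       387.50       323.1305     1,615.6524
  6       387.50       311.6012     1,869.6074
  7       387.50       300.4833     2,103.3834
  8    10,387.50     7,767.4951    62,139.9605
  Σ                 10,302.0817    71,654.4246
P = 10,302.0817; Macaulay duration = 71,654.4246 / 10,302.0817 = 6.95533 half-year periods = 3.47767 years.
Modified duration = D_Mac / (1 + y) = 3.47767 / 1.037 = 3.35358 years.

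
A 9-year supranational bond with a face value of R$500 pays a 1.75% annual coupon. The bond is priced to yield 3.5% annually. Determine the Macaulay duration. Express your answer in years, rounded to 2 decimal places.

8.35 years

Periodic yield y = 0.035. Discount each cash flow and weight by its year:
  t   CF        PV=CF/(1+0.035)^t    t·PV
  1         8.75         8.4541         8.4541
  2         8.75         8.1682        16.3364
  3         8.75         7.8920        23.6760
  4         8.75         7.6251        30.5005
  5         8.75         7.3673        36.8363
  6         8.75         7.1181        42.7088
  7         8.75         6.8774        48.1419
  8         8.75         6.6449        53.1588
  9       508.75       373.2856     3,359.5707
  Σ                    433.4327     3,619.3836
Price P = Σ PV = 433.4327.
Macaulay duration = Σ(t·PV) / P = 3,619.3836 / 433.4327 = 8.35051 years.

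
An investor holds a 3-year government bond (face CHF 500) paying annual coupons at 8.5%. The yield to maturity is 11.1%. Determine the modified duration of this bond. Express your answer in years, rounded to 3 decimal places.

2.487 years

Periodic yield y = 0.111. First find Macaulay duration:
  t   CF        PV=CF/(1+0.111)^t    t·PV
  1        42.50        38.2538        38.2538
  2        42.50        34.4319        68.8638
  3       542.50       395.6012     1,186.8035
  Σ                    468.2869     1,293.9211
P = 468.2869; Macaulay duration = 1,293.9211 / 468.2869 = 2.76309 years.
Modified duration = D_Mac / (1 + y) = 2.76309 / 1.111 = 2.48703 years.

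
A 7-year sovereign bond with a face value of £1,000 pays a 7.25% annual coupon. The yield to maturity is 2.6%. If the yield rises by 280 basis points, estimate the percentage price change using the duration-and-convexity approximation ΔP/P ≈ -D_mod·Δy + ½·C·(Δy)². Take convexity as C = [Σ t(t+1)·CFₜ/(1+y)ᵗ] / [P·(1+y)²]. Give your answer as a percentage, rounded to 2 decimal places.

-14.45%

With y = 0.026:
  t   CF        PV=CF/(1+0.026)^t    t·PV        t(t+1)·PV
  1        72.50        70.6628        70.6628         141.3255
  2        72.50        68.8721       137.7442         413.2326
  3        72.50        67.1268       201.3804         805.5216
  4        72.50        65.4257       261.7029       1,308.5146
  5        72.50        63.7678       318.8388       1,913.0330
  6        72.50        62.1518       372.9109       2,610.3764
  7     1,072.50       896.1192     6,272.8343      50,182.6744
  Σ                  1,294.1262     7,636.0743      57,374.6780
P = 1,294.1262; D_Mac = 5.90056 yrs; D_mod = 5.75104 yrs; C = 42.11618.
Duration effect: -5.75104 × (+0.028) = -0.161029
Convexity effect: 0.5 × 42.11618 × (0.028)² = +0.0165095
ΔP/P ≈ -0.161029 + 0.0165095 = -0.144519 = -14.4519%.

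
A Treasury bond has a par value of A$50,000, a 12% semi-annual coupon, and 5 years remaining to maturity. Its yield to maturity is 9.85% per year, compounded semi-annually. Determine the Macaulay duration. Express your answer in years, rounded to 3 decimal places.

3.949 years

Periodic yield y = 0.04925. Discount each cash flow and weight by its period:
  t   CF        PV=CF/(1+0.04925)^t    t·PV
  1     3,000.00     2,859.1851     2,859.1851
  2     3,000.00     2,724.9799     5,449.9597
  3     3,000.00     2,597.0740     7,791.2219
  4     3,000.00     2,475.1718     9,900.6871
  5     3,000.00     2,358.9914    11,794.9572
  6     3,000.00     2,248.2644    13,489.5865
  7     3,000.00     2,142.7347    14,999.1431
  8     3,000.00     2,042.1584    16,337.2674
  9     3,000.00     1,946.3030    17,516.7271
  10   53,000.00    32,770.7281   327,707.2811
  Σ                 54,165.5909   427,846.0164
Price P = Σ PV = 54,165.5909.
Macaulay duration = Σ(t·PV) / P = 427,846.0164 / 54,165.5909 = 7.89885 half-year periods.
In years: 7.89885 / 2 = 3.94943 years.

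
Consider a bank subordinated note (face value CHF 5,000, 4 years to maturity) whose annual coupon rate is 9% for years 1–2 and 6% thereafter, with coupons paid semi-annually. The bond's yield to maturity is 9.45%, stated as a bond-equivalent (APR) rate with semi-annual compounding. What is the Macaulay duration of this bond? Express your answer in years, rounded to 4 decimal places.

3.4520 years

Periodic yield y = 0.04725. Discount each cash flow and weight by its period:
  t   CF        PV=CF/(1+0.04725)^t    t·PV
  1       225.00       214.8484       214.8484
  2       225.00       205.1548       410.3097
  3       225.00       195.8986       587.6959
  4       225.00       187.0600       748.2402
  5       150.00       119.0802       595.4008
  6       150.00       113.7075       682.2449
  7       150.00       108.5772       760.0405
  8     5,150.00     3,559.6252    28,477.0019
  Σ                  4,703.9520    32,475.7822
Price P = Σ PV = 4,703.9520.
Macaulay duration = Σ(t·PV) / P = 32,475.7822 / 4,703.9520 = 6.90394 half-year periods.
In years: 6.90394 / 2 = 3.45197 years.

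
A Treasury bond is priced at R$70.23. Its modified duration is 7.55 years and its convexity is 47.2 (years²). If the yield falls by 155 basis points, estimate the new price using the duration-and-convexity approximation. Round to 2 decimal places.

Duration effect: -D_mod·Δy = -7.55 × (-0.0155) = +0.117025
Convexity effect: ½·C·(Δy)² = 0.5 × 47.2 × (-0.0155)² = +0.0056699
ΔP/P ≈ +0.117025 + 0.0056699 = +0.1226949
New price ≈ 70.23 × (1 + 0.1226949) = 78.846862827.

R$78.85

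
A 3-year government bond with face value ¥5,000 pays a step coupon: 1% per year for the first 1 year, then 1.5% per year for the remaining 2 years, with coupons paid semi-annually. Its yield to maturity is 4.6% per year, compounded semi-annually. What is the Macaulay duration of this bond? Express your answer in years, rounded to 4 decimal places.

2.9533 years

Periodic yield y = 0.023. Discount each cash flow and weight by its period:
  t   CF        PV=CF/(1+0.023)^t    t·PV
  1        25.00        24.4379        24.4379
  2        25.00        23.8885        47.7770
  3        37.50        35.0271       105.0813
  4        37.50        34.2396       136.9584
  5        37.50        33.4698       167.3490
  6     5,037.50     4,395.0241    26,370.1444
  Σ                  4,546.0870    26,851.7480
Price P = Σ PV = 4,546.0870.
Macaulay duration = Σ(t·PV) / P = 26,851.7480 / 4,546.0870 = 5.90656 half-year periods.
In years: 5.90656 / 2 = 2.95328 years.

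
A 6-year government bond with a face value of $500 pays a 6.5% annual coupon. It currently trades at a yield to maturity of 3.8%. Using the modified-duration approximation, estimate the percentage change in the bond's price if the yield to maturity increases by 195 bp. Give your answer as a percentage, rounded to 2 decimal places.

-9.80%

Periodic yield y = 0.038. Modified duration first:
  t   CF        PV=CF/(1+0.038)^t    t·PV
  1        32.50        31.3102        31.3102
  2        32.50        30.1640        60.3280
  3        32.50        29.0597        87.1791
  4        32.50        27.9959       111.9835
  5        32.50        26.9710       134.8549
  6       532.50       425.7312     2,554.3873
  Σ                    571.2320     2,980.0429
P = 571.2320; D_Mac = 5.21687 yrs; D_mod = 5.21687/(1+0.038) = 5.02589 yrs.
ΔP/P ≈ -D_mod · Δy = -5.02589 × (+0.0195) = -0.098005 = -9.8005%.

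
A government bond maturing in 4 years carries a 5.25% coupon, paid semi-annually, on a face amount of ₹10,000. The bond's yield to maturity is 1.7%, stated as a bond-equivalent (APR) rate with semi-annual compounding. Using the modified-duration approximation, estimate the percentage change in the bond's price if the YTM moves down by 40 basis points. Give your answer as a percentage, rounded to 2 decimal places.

+1.46%

Periodic yield y = 0.0085. Modified duration first:
  t   CF        PV=CF/(1+0.0085)^t    t·PV
  1       262.50       260.2876       260.2876
  2       262.50       258.0938       516.1875
  3       262.50       255.9185       767.7554
  4       262.50       253.7615     1,015.0459
  5       262.50       251.6227     1,258.1134
  6       262.50       249.5019     1,497.0115
  7       262.50       247.3990     1,731.7932
  8    10,262.50     9,590.6038    76,724.8303
  Σ                 11,367.1887    83,771.0248
P = 11,367.1887; D_Mac = 7.36955 half-year periods = 3.68477 yrs; D_mod = 3.68477/(1+0.0085) = 3.65372 yrs.
ΔP/P ≈ -D_mod · Δy = -3.65372 × (-0.004) = +0.014615 = +1.4615%.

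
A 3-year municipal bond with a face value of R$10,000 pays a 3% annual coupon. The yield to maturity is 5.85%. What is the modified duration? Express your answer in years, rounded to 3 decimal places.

Periodic yield y = 0.0585. First find Macaulay duration:
  t   CF        PV=CF/(1+0.0585)^t    t·PV
  1       300.00       283.4199       283.4199
  2       300.00       267.7562       535.5124
  3    10,300.00     8,684.8963    26,054.6889
  Σ                  9,236.0724    26,873.6213
P = 9,236.0724; Macaulay duration = 26,873.6213 / 9,236.0724 = 2.90964 years.
Modified duration = D_Mac / (1 + y) = 2.90964 / 1.0585 = 2.74883 years.

2.749 years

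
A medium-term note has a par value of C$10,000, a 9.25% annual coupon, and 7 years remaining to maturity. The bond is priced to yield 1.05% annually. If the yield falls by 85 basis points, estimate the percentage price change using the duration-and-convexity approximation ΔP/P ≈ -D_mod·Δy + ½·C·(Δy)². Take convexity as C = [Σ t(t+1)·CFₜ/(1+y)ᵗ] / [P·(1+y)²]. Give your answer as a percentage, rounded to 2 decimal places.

With y = 0.0105:
  t   CF        PV=CF/(1+0.0105)^t    t·PV        t(t+1)·PV
  1       925.00       915.3884       915.3884       1,830.7768
  2       925.00       905.8767     1,811.7534       5,435.2603
  3       925.00       896.4638     2,689.3915      10,757.5661
  4       925.00       887.1488     3,548.5951      17,742.9757
  5       925.00       877.9305     4,389.6526      26,337.9154
  6       925.00       868.8080     5,212.8482      36,489.9372
  7    10,925.00    10,154.7029    71,082.9201     568,663.3612
  Σ                 15,506.3192    89,650.5494     667,257.7927
P = 15,506.3192; D_Mac = 5.78155 yrs; D_mod = 5.72147 yrs; C = 42.14172.
Duration effect: -5.72147 × (-0.0085) = +0.048633
Convexity effect: 0.5 × 42.14172 × (-0.0085)² = +0.0015224
ΔP/P ≈ +0.048633 + 0.0015224 = +0.050155 = +5.0155%.

+5.02%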